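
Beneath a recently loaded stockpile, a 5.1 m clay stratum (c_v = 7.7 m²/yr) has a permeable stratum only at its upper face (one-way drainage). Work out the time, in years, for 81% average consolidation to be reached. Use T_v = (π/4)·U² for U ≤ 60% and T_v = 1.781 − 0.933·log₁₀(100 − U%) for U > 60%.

t ≈ 1.99 years

Drainage path length: H_d = H = 5.1 m (single drainage).
U > 60%: T_v = 1.781 − 0.933·log₁₀(100 − 81) = 0.58792.
t = T_v·H_d²/c_v = 0.58792×5.1²/7.7 = 1.986 years.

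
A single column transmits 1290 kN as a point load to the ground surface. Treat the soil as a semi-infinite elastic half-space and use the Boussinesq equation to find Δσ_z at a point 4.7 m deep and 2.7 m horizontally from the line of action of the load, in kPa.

Boussinesq vertical stress below a point load on an elastic half-space:
Δσ_z = 3P/(2πz²) · [1 + (r/z)²]^(−5/2)
r/z = 2.7/4.7 = 0.57447; [1+(r/z)²]^(−5/2) = 0.49018.
Δσ_z = 3×1290/(2π×4.7²) × 0.49018 = 27.883 × 0.49018 = 13.67 kPa

Δσ_z ≈ 13.7 kPa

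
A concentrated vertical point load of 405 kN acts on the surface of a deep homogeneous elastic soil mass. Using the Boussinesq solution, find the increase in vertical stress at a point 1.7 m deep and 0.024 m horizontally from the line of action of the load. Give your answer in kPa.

Δσ_z ≈ 66.9 kPa

Boussinesq vertical stress below a point load on an elastic half-space:
Δσ_z = 3P/(2πz²) · [1 + (r/z)²]^(−5/2)
r/z = 0.024/1.7 = 0.014118; [1+(r/z)²]^(−5/2) = 0.9995.
Δσ_z = 3×405/(2π×1.7²) × 0.9995 = 66.911 × 0.9995 = 66.88 kPa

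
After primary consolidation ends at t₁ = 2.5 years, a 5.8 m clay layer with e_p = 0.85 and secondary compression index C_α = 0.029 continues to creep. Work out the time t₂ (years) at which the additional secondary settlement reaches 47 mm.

S_s = C_α·H/(1+e_p)·log₁₀(t₂/t₁) ⇒ log₁₀(t₂/t₁) = S_s·(1+e_p)/(C_α·H).
log₁₀(t₂/t₁) = 0.047 × (1+0.85) / (0.029×5.8) = 0.5169
t₂ = t₁ × 10^0.5169 = 2.5 × 3.288 = 8.22 years

t₂ ≈ 8.22 years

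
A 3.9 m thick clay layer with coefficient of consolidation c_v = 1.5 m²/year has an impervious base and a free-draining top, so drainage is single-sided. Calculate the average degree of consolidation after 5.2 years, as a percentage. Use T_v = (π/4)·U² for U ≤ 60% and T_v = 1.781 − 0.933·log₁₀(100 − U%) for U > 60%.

U ≈ 77.1 %

Drainage path length: H_d = H = 3.9 m (single drainage).
T_v = c_v·t/H_d² = 1.5×5.2/3.9² = 0.51282.
T_v = 0.51282 corresponds to the U > 60% branch:
U = 1 − 10^((1.781 − T_v)/0.933)/100 = 0.7713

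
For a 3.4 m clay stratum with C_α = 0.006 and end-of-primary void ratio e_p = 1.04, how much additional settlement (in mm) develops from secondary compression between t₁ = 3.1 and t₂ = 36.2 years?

S_s ≈ 10.7 mm

Secondary compression: S_s = C_α·H/(1+e_p)·log₁₀(t₂/t₁)
S_s = 0.006×3.4/(1+1.04)×log₁₀(36.2/3.1)
    = 0.01 × 1.067 = 0.01067 m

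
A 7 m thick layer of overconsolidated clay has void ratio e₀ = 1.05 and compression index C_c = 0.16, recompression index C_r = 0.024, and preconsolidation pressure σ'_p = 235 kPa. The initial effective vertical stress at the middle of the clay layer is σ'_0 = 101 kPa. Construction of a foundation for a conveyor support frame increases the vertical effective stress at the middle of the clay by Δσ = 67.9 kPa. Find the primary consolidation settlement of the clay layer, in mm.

Final effective stress: σ'_f = 101 + 67.9 = 168.9 kPa.
σ'_f = 168.9 ≤ σ'_p = 235 kPa, so the clay remains overconsolidated and only the recompression index applies:
S_c = C_r·H/(1+e₀)·log₁₀(σ'_f/σ'_0) = 0.024×7/2.05×log₁₀(168.9/101)
    = 0.08195 × 0.22331 = 0.0183 m

S_c ≈ 18.3 mm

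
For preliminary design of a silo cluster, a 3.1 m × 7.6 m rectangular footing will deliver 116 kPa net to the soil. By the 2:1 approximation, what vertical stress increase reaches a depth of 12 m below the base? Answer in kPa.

Δσ_z ≈ 9.23 kPa

By the 2:1 method the load spreads at 1 horizontal : 2 vertical, so at depth z the loaded area has grown by z in each plan dimension:
Δσ = qBL/((B+z)(L+z)) = 116×3.1×7.6/((3.1+12)(7.6+12)) = 9.2342 kPa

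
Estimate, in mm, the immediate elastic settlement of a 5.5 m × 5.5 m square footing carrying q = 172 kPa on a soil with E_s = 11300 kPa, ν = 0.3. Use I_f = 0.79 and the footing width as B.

Immediate (elastic) settlement: S_e = q·B·(1−ν²)/E_s · I_f.
S_e = 172 × 5.5 × (1 − 0.3²) / 11300 × 0.79
    = 172 × 5.5 × 0.91 / 11300 × 0.79
    = 0.06018 m = 60.18 mm

S_e ≈ 60.2 mm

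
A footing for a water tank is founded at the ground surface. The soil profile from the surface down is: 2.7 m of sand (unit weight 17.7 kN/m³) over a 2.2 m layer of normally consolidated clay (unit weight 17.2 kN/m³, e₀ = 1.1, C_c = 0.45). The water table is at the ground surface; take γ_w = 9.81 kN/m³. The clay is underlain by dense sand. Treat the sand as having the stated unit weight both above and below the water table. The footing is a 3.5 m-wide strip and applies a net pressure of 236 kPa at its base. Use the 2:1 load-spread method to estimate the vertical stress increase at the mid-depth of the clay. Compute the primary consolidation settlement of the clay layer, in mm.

Mid-depth of clay below the ground surface: z = 2.7 + 2.2/2 = 3.8 m.
Total vertical stress at mid-clay: σ_v = 17.7×2.7 + 17.2×1.1 = 66.71 kPa.
Pore pressure: u = 9.81×(3.8 − 0) = 37.278 kPa.
Initial effective stress: σ'_0 = σ_v − u = 66.71 − 37.278 = 29.432 kPa.
Stress increase at mid-clay by the 2:1 spreading method:
Δσ = qB/(B+z) = 236×3.5/(3.5+3.8) = 113.15 kPa
Final effective stress: σ'_f = σ'_0 + Δσ = 29.432 + 113.15 = 142.58 kPa.
Normally consolidated clay, so the full stress increment lies on the virgin compression line:
S_c = C_c·H/(1+e₀)·log₁₀(σ'_f/σ'_0) = 0.45×2.2/(1+1.1)×log₁₀(142.58/29.432)
    = 0.47143 × 0.68524 = 0.323 m

S_c ≈ 323 mm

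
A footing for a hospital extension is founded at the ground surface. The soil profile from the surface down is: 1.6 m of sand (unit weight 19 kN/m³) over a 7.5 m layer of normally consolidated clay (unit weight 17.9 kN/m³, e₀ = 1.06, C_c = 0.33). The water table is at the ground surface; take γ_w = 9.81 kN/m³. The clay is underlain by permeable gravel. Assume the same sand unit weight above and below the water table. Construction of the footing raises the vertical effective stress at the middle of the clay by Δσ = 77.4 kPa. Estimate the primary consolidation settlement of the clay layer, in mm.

S_c ≈ 522 mm

Mid-depth of clay below the ground surface: z = 1.6 + 7.5/2 = 5.35 m.
Total vertical stress at mid-clay: σ_v = 19×1.6 + 17.9×3.75 = 97.525 kPa.
Pore pressure: u = 9.81×(5.35 − 0) = 52.483 kPa.
Initial effective stress: σ'_0 = σ_v − u = 97.525 − 52.483 = 45.042 kPa.
Final effective stress: σ'_f = σ'_0 + Δσ = 45.042 + 77.4 = 122.44 kPa.
Normally consolidated clay, so the full stress increment lies on the virgin compression line:
S_c = C_c·H/(1+e₀)·log₁₀(σ'_f/σ'_0) = 0.33×7.5/(1+1.06)×log₁₀(122.44/45.042)
    = 1.2015 × 0.43431 = 0.5218 m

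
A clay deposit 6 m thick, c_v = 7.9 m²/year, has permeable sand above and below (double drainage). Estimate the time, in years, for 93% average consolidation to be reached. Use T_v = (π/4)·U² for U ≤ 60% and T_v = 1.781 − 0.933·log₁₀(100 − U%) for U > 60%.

t ≈ 1.13 years

Drainage path length: H_d = H/2 = 3 m (double drainage).
U > 60%: T_v = 1.781 − 0.933·log₁₀(100 − 93) = 0.99252.
t = T_v·H_d²/c_v = 0.99252×3²/7.9 = 1.131 years.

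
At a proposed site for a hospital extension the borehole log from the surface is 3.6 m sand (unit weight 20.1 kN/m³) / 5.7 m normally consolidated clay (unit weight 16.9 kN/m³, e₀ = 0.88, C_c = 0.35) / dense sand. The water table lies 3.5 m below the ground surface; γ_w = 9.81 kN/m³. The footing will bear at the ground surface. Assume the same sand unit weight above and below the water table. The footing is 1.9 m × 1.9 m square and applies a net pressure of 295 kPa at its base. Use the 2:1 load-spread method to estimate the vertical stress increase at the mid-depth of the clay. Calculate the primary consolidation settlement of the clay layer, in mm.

Mid-depth of clay below the ground surface: z = 3.6 + 5.7/2 = 6.45 m.
Total vertical stress at mid-clay: σ_v = 20.1×3.6 + 16.9×2.85 = 120.53 kPa.
Pore pressure: u = 9.81×(6.45 − 3.5) = 28.94 kPa.
Initial effective stress: σ'_0 = σ_v − u = 120.53 − 28.94 = 91.59 kPa.
Stress increase at mid-clay by the 2:1 spreading method:
Δσ = qBL/((B+z)(L+z)) = 295×1.9×1.9/((1.9+6.45)(1.9+6.45)) = 15.274 kPa
Final effective stress: σ'_f = σ'_0 + Δσ = 91.59 + 15.274 = 106.86 kPa.
Normally consolidated clay, so the full stress increment lies on the virgin compression line:
S_c = C_c·H/(1+e₀)·log₁₀(σ'_f/σ'_0) = 0.35×5.7/(1+0.88)×log₁₀(106.86/91.59)
    = 1.0612 × 0.066967 = 0.07107 m

S_c ≈ 71.1 mm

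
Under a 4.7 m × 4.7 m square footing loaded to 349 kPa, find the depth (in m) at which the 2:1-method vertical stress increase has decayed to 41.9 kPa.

z ≈ 8.86 m

2:1 spreading — at depth z the loaded area has grown by z in each plan dimension:
qB²/(B+z)² = Δσ_z ⇒ z = B(√(q/Δσ_z) − 1) = 4.7×(√(349/41.9) − 1) = 8.864 m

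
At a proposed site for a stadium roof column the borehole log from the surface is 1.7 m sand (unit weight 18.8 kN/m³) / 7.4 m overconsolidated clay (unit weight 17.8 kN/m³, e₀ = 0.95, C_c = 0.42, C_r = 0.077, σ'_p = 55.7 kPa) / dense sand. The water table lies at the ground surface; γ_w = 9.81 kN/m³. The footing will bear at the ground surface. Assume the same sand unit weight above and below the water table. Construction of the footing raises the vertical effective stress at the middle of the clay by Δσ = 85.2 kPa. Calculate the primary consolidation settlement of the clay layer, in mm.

S_c ≈ 614 mm

Mid-depth of clay below the ground surface: z = 1.7 + 7.4/2 = 5.4 m.
Total vertical stress at mid-clay: σ_v = 18.8×1.7 + 17.8×3.7 = 97.82 kPa.
Pore pressure: u = 9.81×(5.4 − 0) = 52.974 kPa.
Initial effective stress: σ'_0 = σ_v − u = 97.82 − 52.974 = 44.846 kPa.
Final effective stress: σ'_f = 44.846 + 85.2 = 130.05 kPa.
σ'_f = 130.05 > σ'_p = 55.7 kPa, so the stress path crosses the preconsolidation pressure — recompression up to σ'_p, then virgin compression beyond:
S_c = H/(1+e₀)·[C_r·log₁₀(σ'_p/σ'_0) + C_c·log₁₀(σ'_f/σ'_p)]
    = 7.4/1.95 × [0.077×log₁₀(55.7/44.846) + 0.42×log₁₀(130.05/55.7)]
    = 3.7949 × [0.0072481 + 0.15467] = 0.6145 m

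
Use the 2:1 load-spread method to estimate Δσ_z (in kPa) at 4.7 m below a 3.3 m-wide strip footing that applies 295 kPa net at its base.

By the 2:1 method the load spreads at 1 horizontal : 2 vertical, so at depth z the loaded area has grown by z in each plan dimension:
Δσ = qB/(B+z) = 295×3.3/(3.3+4.7) = 121.69 kPa

Δσ_z ≈ 122 kPa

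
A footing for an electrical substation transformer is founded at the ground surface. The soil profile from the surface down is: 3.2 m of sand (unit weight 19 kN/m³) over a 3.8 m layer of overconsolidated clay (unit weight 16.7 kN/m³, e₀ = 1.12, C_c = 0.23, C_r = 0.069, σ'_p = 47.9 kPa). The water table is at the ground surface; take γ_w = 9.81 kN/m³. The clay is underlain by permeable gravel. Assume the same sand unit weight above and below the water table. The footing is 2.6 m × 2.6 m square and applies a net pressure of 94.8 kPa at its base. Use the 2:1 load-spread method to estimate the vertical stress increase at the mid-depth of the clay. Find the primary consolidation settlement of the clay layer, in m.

Mid-depth of clay below the ground surface: z = 3.2 + 3.8/2 = 5.1 m.
Total vertical stress at mid-clay: σ_v = 19×3.2 + 16.7×1.9 = 92.53 kPa.
Pore pressure: u = 9.81×(5.1 − 0) = 50.031 kPa.
Initial effective stress: σ'_0 = σ_v − u = 92.53 − 50.031 = 42.499 kPa.
Stress increase at mid-clay by the 2:1 spreading method:
Δσ = qBL/((B+z)(L+z)) = 94.8×2.6×2.6/((2.6+5.1)(2.6+5.1)) = 10.809 kPa
Final effective stress: σ'_f = 42.499 + 10.809 = 53.308 kPa.
σ'_f = 53.308 > σ'_p = 47.9 kPa, so the stress path crosses the preconsolidation pressure — recompression up to σ'_p, then virgin compression beyond:
S_c = H/(1+e₀)·[C_r·log₁₀(σ'_p/σ'_0) + C_c·log₁₀(σ'_f/σ'_p)]
    = 3.8/2.12 × [0.069×log₁₀(47.9/42.499) + 0.23×log₁₀(53.308/47.9)]
    = 1.7925 × [0.003585 + 0.010685] = 0.02558 m

S_c ≈ 0.0256 m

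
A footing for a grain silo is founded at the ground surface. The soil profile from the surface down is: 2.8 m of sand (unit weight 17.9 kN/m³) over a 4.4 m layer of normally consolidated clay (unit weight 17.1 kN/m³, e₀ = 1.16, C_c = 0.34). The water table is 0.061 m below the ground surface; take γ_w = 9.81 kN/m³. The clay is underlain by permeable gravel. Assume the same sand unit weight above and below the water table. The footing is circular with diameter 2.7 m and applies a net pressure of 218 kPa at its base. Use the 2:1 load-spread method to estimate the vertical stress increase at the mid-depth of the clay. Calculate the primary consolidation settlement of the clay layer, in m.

Mid-depth of clay below the ground surface: z = 2.8 + 4.4/2 = 5 m.
Total vertical stress at mid-clay: σ_v = 17.9×2.8 + 17.1×2.2 = 87.74 kPa.
Pore pressure: u = 9.81×(5 − 0.061) = 48.452 kPa.
Initial effective stress: σ'_0 = σ_v − u = 87.74 − 48.452 = 39.288 kPa.
Stress increase at mid-clay by the 2:1 spreading method:
Δσ ≈ qD²/(D+z)² = 218×2.7²/(2.7+5)² = 26.804 kPa
Final effective stress: σ'_f = σ'_0 + Δσ = 39.288 + 26.804 = 66.092 kPa.
Normally consolidated clay, so the full stress increment lies on the virgin compression line:
S_c = C_c·H/(1+e₀)·log₁₀(σ'_f/σ'_0) = 0.34×4.4/(1+1.16)×log₁₀(66.092/39.288)
    = 0.69259 × 0.22589 = 0.1564 m

S_c ≈ 0.156 m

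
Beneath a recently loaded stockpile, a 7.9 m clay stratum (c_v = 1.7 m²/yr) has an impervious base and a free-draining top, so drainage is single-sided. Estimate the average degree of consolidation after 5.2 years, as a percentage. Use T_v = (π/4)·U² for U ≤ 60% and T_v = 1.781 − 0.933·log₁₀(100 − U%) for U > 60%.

U ≈ 42.5 %

Drainage path length: H_d = H = 7.9 m (single drainage).
T_v = c_v·t/H_d² = 1.7×5.2/7.9² = 0.14164.
T_v = 0.14164 corresponds to the U ≤ 60% branch:
U = √(4T_v/π) = 0.4247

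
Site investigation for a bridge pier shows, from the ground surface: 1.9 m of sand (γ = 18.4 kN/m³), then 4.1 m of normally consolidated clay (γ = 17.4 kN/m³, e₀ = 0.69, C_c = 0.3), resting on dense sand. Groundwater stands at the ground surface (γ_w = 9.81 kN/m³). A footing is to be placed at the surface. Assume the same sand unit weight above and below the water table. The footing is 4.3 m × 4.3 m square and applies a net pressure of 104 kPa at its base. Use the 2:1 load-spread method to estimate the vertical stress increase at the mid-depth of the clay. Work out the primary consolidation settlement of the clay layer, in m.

Mid-depth of clay below the ground surface: z = 1.9 + 4.1/2 = 3.95 m.
Total vertical stress at mid-clay: σ_v = 18.4×1.9 + 17.4×2.05 = 70.63 kPa.
Pore pressure: u = 9.81×(3.95 − 0) = 38.75 kPa.
Initial effective stress: σ'_0 = σ_v − u = 70.63 − 38.75 = 31.88 kPa.
Stress increase at mid-clay by the 2:1 spreading method:
Δσ = qBL/((B+z)(L+z)) = 104×4.3×4.3/((4.3+3.95)(4.3+3.95)) = 28.253 kPa
Final effective stress: σ'_f = σ'_0 + Δσ = 31.88 + 28.253 = 60.133 kPa.
Normally consolidated clay, so the full stress increment lies on the virgin compression line:
S_c = C_c·H/(1+e₀)·log₁₀(σ'_f/σ'_0) = 0.3×4.1/(1+0.69)×log₁₀(60.133/31.88)
    = 0.72781 × 0.27559 = 0.2006 m

S_c ≈ 0.201 m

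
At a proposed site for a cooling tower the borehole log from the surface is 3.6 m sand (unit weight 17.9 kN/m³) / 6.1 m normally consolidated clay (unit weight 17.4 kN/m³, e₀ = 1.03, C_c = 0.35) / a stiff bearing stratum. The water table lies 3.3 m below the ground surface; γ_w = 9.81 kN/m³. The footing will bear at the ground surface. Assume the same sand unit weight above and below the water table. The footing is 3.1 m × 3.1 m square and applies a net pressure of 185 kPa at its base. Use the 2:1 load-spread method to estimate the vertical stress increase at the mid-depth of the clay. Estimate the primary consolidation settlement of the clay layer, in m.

Mid-depth of clay below the ground surface: z = 3.6 + 6.1/2 = 6.65 m.
Total vertical stress at mid-clay: σ_v = 17.9×3.6 + 17.4×3.05 = 117.51 kPa.
Pore pressure: u = 9.81×(6.65 − 3.3) = 32.864 kPa.
Initial effective stress: σ'_0 = σ_v − u = 117.51 − 32.864 = 84.646 kPa.
Stress increase at mid-clay by the 2:1 spreading method:
Δσ = qBL/((B+z)(L+z)) = 185×3.1×3.1/((3.1+6.65)(3.1+6.65)) = 18.702 kPa
Final effective stress: σ'_f = σ'_0 + Δσ = 84.646 + 18.702 = 103.35 kPa.
Normally consolidated clay, so the full stress increment lies on the virgin compression line:
S_c = C_c·H/(1+e₀)·log₁₀(σ'_f/σ'_0) = 0.35×6.1/(1+1.03)×log₁₀(103.35/84.646)
    = 1.0517 × 0.086704 = 0.09119 m

S_c ≈ 0.0912 m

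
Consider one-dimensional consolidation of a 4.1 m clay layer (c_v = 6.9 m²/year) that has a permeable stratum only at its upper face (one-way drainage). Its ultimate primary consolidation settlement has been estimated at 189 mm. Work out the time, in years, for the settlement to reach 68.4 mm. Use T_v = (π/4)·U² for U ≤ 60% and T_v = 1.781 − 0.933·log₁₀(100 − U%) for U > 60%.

Drainage path length: H_d = H = 4.1 m (single drainage).
U = S(t)/S_ult = 68.4/189 = 0.3619.
U ≤ 60%: T_v = (π/4)·U² = (π/4)×0.3619² = 0.10287.
t = T_v·H_d²/c_v = 0.10287×4.1²/6.9 = 0.2506 years.

t ≈ 0.251 years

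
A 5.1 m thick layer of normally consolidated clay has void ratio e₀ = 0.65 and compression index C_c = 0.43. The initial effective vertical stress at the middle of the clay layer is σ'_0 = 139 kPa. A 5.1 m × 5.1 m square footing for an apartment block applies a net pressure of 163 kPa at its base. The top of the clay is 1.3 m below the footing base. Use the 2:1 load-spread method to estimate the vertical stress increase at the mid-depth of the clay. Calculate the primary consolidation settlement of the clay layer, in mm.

S_c ≈ 186 mm

Mid-depth of clay below the footing base: z = 1.3 + 5.1/2 = 3.85 m.
Stress increase at mid-clay by the 2:1 spreading method:
Δσ = qBL/((B+z)(L+z)) = 163×5.1×5.1/((5.1+3.85)(5.1+3.85)) = 52.928 kPa
Final effective stress: σ'_f = σ'_0 + Δσ = 139 + 52.928 = 191.93 kPa.
Normally consolidated clay, so the full stress increment lies on the virgin compression line:
S_c = C_c·H/(1+e₀)·log₁₀(σ'_f/σ'_0) = 0.43×5.1/(1+0.65)×log₁₀(191.93/139)
    = 1.3291 × 0.14013 = 0.1862 m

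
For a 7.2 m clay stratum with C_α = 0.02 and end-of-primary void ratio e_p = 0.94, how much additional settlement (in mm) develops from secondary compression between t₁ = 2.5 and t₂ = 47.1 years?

S_s ≈ 94.6 mm

Secondary compression: S_s = C_α·H/(1+e_p)·log₁₀(t₂/t₁)
S_s = 0.02×7.2/(1+0.94)×log₁₀(47.1/2.5)
    = 0.07423 × 1.275 = 0.09465 m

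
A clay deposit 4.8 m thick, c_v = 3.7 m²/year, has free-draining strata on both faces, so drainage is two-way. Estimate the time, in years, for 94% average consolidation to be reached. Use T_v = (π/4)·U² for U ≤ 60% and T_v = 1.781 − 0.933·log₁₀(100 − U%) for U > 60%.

Drainage path length: H_d = H/2 = 2.4 m (double drainage).
U > 60%: T_v = 1.781 − 0.933·log₁₀(100 − 94) = 1.055.
t = T_v·H_d²/c_v = 1.055×2.4²/3.7 = 1.642 years.

t ≈ 1.64 years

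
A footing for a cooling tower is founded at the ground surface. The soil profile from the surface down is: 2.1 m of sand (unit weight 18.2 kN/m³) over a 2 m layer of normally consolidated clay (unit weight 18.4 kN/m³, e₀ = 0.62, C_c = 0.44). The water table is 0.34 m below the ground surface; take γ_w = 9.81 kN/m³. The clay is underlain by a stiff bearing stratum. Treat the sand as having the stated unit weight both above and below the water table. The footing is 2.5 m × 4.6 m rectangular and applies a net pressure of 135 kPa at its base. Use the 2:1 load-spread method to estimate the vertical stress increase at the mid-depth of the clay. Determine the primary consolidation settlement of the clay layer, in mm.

Mid-depth of clay below the ground surface: z = 2.1 + 2/2 = 3.1 m.
Total vertical stress at mid-clay: σ_v = 18.2×2.1 + 18.4×1 = 56.62 kPa.
Pore pressure: u = 9.81×(3.1 − 0.34) = 27.076 kPa.
Initial effective stress: σ'_0 = σ_v − u = 56.62 − 27.076 = 29.544 kPa.
Stress increase at mid-clay by the 2:1 spreading method:
Δσ = qBL/((B+z)(L+z)) = 135×2.5×4.6/((2.5+3.1)(4.6+3.1)) = 36.004 kPa
Final effective stress: σ'_f = σ'_0 + Δσ = 29.544 + 36.004 = 65.548 kPa.
Normally consolidated clay, so the full stress increment lies on the virgin compression line:
S_c = C_c·H/(1+e₀)·log₁₀(σ'_f/σ'_0) = 0.44×2/(1+0.62)×log₁₀(65.548/29.544)
    = 0.54321 × 0.34609 = 0.188 m

S_c ≈ 188 mm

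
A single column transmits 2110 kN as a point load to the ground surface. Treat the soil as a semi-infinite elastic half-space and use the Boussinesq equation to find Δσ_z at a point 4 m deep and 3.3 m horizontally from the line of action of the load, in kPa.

Δσ_z ≈ 17.2 kPa

Boussinesq vertical stress below a point load on an elastic half-space:
Δσ_z = 3P/(2πz²) · [1 + (r/z)²]^(−5/2)
r/z = 3.3/4 = 0.825; [1+(r/z)²]^(−5/2) = 0.2731.
Δσ_z = 3×2110/(2π×4²) × 0.2731 = 62.966 × 0.2731 = 17.2 kPa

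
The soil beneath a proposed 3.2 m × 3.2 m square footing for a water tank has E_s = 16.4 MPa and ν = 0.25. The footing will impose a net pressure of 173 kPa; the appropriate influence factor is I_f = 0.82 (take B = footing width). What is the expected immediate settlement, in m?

Immediate (elastic) settlement: S_e = q·B·(1−ν²)/E_s · I_f.
E_s = 16.4 MPa = 16400 kPa.
S_e = 173 × 3.2 × (1 − 0.25²) / 16400 × 0.82
    = 173 × 3.2 × 0.9375 / 16400 × 0.82
    = 0.02595 m

S_e ≈ 0.0259 m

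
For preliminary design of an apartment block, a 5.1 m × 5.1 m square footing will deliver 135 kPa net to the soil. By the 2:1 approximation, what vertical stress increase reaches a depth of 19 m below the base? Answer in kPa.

Δσ_z ≈ 6.05 kPa

By the 2:1 method the load spreads at 1 horizontal : 2 vertical, so at depth z the loaded area has grown by z in each plan dimension:
Δσ = qBL/((B+z)(L+z)) = 135×5.1×5.1/((5.1+19)(5.1+19)) = 6.0456 kPa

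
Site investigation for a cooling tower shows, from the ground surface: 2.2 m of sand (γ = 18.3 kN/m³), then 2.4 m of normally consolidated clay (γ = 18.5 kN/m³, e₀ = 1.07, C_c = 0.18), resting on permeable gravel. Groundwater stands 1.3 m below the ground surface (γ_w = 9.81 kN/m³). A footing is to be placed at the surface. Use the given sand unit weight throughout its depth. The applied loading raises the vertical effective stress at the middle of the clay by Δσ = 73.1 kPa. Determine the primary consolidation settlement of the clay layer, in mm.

Mid-depth of clay below the ground surface: z = 2.2 + 2.4/2 = 3.4 m.
Total vertical stress at mid-clay: σ_v = 18.3×2.2 + 18.5×1.2 = 62.46 kPa.
Pore pressure: u = 9.81×(3.4 − 1.3) = 20.601 kPa.
Initial effective stress: σ'_0 = σ_v − u = 62.46 − 20.601 = 41.859 kPa.
Final effective stress: σ'_f = σ'_0 + Δσ = 41.859 + 73.1 = 114.96 kPa.
Normally consolidated clay, so the full stress increment lies on the virgin compression line:
S_c = C_c·H/(1+e₀)·log₁₀(σ'_f/σ'_0) = 0.18×2.4/(1+1.07)×log₁₀(114.96/41.859)
    = 0.2087 × 0.43876 = 0.09157 m

S_c ≈ 91.6 mm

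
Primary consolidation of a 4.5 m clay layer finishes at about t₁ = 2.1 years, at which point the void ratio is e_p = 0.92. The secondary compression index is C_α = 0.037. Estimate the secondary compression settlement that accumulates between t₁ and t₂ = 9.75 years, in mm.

S_s ≈ 57.8 mm

Secondary compression: S_s = C_α·H/(1+e_p)·log₁₀(t₂/t₁)
S_s = 0.037×4.5/(1+0.92)×log₁₀(9.75/2.1)
    = 0.08672 × 0.6668 = 0.05782 m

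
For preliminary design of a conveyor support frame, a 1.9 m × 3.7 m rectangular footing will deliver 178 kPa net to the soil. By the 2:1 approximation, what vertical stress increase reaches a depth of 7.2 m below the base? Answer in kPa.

By the 2:1 method the load spreads at 1 horizontal : 2 vertical, so at depth z the loaded area has grown by z in each plan dimension:
Δσ = qBL/((B+z)(L+z)) = 178×1.9×3.7/((1.9+7.2)(3.7+7.2)) = 12.616 kPa

Δσ_z ≈ 12.6 kPa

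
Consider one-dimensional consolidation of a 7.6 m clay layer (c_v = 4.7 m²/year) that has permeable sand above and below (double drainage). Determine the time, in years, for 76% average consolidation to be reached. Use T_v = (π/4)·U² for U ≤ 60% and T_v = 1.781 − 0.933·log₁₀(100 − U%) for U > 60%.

t ≈ 1.52 years

Drainage path length: H_d = H/2 = 3.8 m (double drainage).
U > 60%: T_v = 1.781 − 0.933·log₁₀(100 − 76) = 0.49326.
t = T_v·H_d²/c_v = 0.49326×3.8²/4.7 = 1.515 years.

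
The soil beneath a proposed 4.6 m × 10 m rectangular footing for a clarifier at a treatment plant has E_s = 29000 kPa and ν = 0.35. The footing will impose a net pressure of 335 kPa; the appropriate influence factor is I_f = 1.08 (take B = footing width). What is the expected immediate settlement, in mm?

Immediate (elastic) settlement: S_e = q·B·(1−ν²)/E_s · I_f.
S_e = 335 × 4.6 × (1 − 0.35²) / 29000 × 1.08
    = 335 × 4.6 × 0.8775 / 29000 × 1.08
    = 0.05036 m = 50.36 mm

S_e ≈ 50.4 mm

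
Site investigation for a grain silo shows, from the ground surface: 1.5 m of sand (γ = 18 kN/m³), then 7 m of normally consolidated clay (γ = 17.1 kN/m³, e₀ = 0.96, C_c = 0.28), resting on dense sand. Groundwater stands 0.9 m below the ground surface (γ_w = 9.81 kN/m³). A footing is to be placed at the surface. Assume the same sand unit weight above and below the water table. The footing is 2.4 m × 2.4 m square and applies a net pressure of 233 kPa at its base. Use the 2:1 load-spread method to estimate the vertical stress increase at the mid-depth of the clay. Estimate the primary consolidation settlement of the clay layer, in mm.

S_c ≈ 183 mm

Mid-depth of clay below the ground surface: z = 1.5 + 7/2 = 5 m.
Total vertical stress at mid-clay: σ_v = 18×1.5 + 17.1×3.5 = 86.85 kPa.
Pore pressure: u = 9.81×(5 − 0.9) = 40.221 kPa.
Initial effective stress: σ'_0 = σ_v − u = 86.85 − 40.221 = 46.629 kPa.
Stress increase at mid-clay by the 2:1 spreading method:
Δσ = qBL/((B+z)(L+z)) = 233×2.4×2.4/((2.4+5)(2.4+5)) = 24.508 kPa
Final effective stress: σ'_f = σ'_0 + Δσ = 46.629 + 24.508 = 71.137 kPa.
Normally consolidated clay, so the full stress increment lies on the virgin compression line:
S_c = C_c·H/(1+e₀)·log₁₀(σ'_f/σ'_0) = 0.28×7/(1+0.96)×log₁₀(71.137/46.629)
    = 1 × 0.18344 = 0.1834 m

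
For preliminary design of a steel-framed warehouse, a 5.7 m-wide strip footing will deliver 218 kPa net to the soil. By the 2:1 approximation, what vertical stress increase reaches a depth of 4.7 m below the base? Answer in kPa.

Δσ_z ≈ 119 kPa

By the 2:1 method the load spreads at 1 horizontal : 2 vertical, so at depth z the loaded area has grown by z in each plan dimension:
Δσ = qB/(B+z) = 218×5.7/(5.7+4.7) = 119.48 kPa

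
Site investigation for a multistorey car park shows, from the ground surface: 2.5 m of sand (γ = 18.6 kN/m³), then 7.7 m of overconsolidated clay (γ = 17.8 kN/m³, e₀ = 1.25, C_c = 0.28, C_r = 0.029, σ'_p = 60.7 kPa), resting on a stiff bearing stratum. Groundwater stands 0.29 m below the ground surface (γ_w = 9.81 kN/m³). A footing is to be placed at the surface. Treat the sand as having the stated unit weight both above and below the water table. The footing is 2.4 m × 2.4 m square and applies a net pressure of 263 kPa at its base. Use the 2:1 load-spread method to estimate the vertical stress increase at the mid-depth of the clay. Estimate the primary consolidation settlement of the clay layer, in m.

S_c ≈ 0.0939 m

Mid-depth of clay below the ground surface: z = 2.5 + 7.7/2 = 6.35 m.
Total vertical stress at mid-clay: σ_v = 18.6×2.5 + 17.8×3.85 = 115.03 kPa.
Pore pressure: u = 9.81×(6.35 − 0.29) = 59.449 kPa.
Initial effective stress: σ'_0 = σ_v − u = 115.03 − 59.449 = 55.581 kPa.
Stress increase at mid-clay by the 2:1 spreading method:
Δσ = qBL/((B+z)(L+z)) = 263×2.4×2.4/((2.4+6.35)(2.4+6.35)) = 19.786 kPa
Final effective stress: σ'_f = 55.581 + 19.786 = 75.367 kPa.
σ'_f = 75.367 > σ'_p = 60.7 kPa, so the stress path crosses the preconsolidation pressure — recompression up to σ'_p, then virgin compression beyond:
S_c = H/(1+e₀)·[C_r·log₁₀(σ'_p/σ'_0) + C_c·log₁₀(σ'_f/σ'_p)]
    = 7.7/2.25 × [0.029×log₁₀(60.7/55.581) + 0.28×log₁₀(75.367/60.7)]
    = 3.4222 × [0.0011096 + 0.026318] = 0.09386 m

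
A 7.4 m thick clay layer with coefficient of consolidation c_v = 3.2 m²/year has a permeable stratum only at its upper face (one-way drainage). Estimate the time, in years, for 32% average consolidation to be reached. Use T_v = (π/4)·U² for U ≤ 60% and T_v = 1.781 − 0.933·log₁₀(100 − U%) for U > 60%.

Drainage path length: H_d = H = 7.4 m (single drainage).
U ≤ 60%: T_v = (π/4)·U² = (π/4)×0.32² = 0.080425.
t = T_v·H_d²/c_v = 0.080425×7.4²/3.2 = 1.376 years.

t ≈ 1.38 years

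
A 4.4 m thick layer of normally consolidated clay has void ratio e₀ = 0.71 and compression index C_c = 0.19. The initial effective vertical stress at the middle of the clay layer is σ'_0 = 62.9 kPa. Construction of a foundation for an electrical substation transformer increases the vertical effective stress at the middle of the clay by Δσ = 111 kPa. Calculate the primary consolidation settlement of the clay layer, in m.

Final effective stress: σ'_f = σ'_0 + Δσ = 62.9 + 111 = 173.9 kPa.
Normally consolidated clay, so the full stress increment lies on the virgin compression line:
S_c = C_c·H/(1+e₀)·log₁₀(σ'_f/σ'_0) = 0.19×4.4/(1+0.71)×log₁₀(173.9/62.9)
    = 0.48889 × 0.44165 = 0.2159 m

S_c ≈ 0.216 m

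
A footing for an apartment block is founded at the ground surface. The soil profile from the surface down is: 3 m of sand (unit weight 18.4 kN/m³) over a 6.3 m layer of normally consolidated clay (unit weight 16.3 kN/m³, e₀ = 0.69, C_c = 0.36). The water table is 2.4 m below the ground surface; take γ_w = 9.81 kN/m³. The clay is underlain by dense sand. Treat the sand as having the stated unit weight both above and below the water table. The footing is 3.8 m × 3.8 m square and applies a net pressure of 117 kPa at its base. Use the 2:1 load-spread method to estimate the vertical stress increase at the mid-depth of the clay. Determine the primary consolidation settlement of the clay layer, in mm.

S_c ≈ 128 mm

Mid-depth of clay below the ground surface: z = 3 + 6.3/2 = 6.15 m.
Total vertical stress at mid-clay: σ_v = 18.4×3 + 16.3×3.15 = 106.54 kPa.
Pore pressure: u = 9.81×(6.15 − 2.4) = 36.788 kPa.
Initial effective stress: σ'_0 = σ_v − u = 106.54 − 36.788 = 69.752 kPa.
Stress increase at mid-clay by the 2:1 spreading method:
Δσ = qBL/((B+z)(L+z)) = 117×3.8×3.8/((3.8+6.15)(3.8+6.15)) = 17.065 kPa
Final effective stress: σ'_f = σ'_0 + Δσ = 69.752 + 17.065 = 86.817 kPa.
Normally consolidated clay, so the full stress increment lies on the virgin compression line:
S_c = C_c·H/(1+e₀)·log₁₀(σ'_f/σ'_0) = 0.36×6.3/(1+0.69)×log₁₀(86.817/69.752)
    = 1.342 × 0.095048 = 0.1276 m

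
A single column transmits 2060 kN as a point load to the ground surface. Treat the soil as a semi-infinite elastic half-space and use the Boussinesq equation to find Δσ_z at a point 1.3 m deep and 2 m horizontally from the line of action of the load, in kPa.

Boussinesq vertical stress below a point load on an elastic half-space:
Δσ_z = 3P/(2πz²) · [1 + (r/z)²]^(−5/2)
r/z = 2/1.3 = 1.5385; [1+(r/z)²]^(−5/2) = 0.048077.
Δσ_z = 3×2060/(2π×1.3²) × 0.048077 = 582 × 0.048077 = 27.98 kPa

Δσ_z ≈ 28 kPa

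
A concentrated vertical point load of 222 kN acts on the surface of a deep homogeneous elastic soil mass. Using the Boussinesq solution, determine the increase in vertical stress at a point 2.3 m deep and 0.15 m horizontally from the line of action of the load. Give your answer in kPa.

Boussinesq vertical stress below a point load on an elastic half-space:
Δσ_z = 3P/(2πz²) · [1 + (r/z)²]^(−5/2)
r/z = 0.15/2.3 = 0.065217; [1+(r/z)²]^(−5/2) = 0.98945.
Δσ_z = 3×222/(2π×2.3²) × 0.98945 = 20.037 × 0.98945 = 19.83 kPa

Δσ_z ≈ 19.8 kPa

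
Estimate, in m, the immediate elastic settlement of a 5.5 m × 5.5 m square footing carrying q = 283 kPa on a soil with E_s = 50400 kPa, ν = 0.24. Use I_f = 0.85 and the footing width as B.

Immediate (elastic) settlement: S_e = q·B·(1−ν²)/E_s · I_f.
S_e = 283 × 5.5 × (1 − 0.24²) / 50400 × 0.85
    = 283 × 5.5 × 0.9424 / 50400 × 0.85
    = 0.02474 m

S_e ≈ 0.0247 m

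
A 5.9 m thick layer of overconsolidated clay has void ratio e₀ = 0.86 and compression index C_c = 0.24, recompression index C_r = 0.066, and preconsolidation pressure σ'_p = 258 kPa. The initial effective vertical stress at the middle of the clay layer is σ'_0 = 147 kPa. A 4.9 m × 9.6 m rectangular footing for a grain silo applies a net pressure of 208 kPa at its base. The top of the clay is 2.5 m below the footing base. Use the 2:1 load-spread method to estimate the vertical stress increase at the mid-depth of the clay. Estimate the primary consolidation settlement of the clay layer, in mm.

S_c ≈ 32.3 mm

Mid-depth of clay below the footing base: z = 2.5 + 5.9/2 = 5.45 m.
Stress increase at mid-clay by the 2:1 spreading method:
Δσ = qBL/((B+z)(L+z)) = 208×4.9×9.6/((4.9+5.45)(9.6+5.45)) = 62.814 kPa
Final effective stress: σ'_f = 147 + 62.814 = 209.81 kPa.
σ'_f = 209.81 ≤ σ'_p = 258 kPa, so the clay remains overconsolidated and only the recompression index applies:
S_c = C_r·H/(1+e₀)·log₁₀(σ'_f/σ'_0) = 0.066×5.9/1.86×log₁₀(209.81/147)
    = 0.20935 × 0.15451 = 0.03235 m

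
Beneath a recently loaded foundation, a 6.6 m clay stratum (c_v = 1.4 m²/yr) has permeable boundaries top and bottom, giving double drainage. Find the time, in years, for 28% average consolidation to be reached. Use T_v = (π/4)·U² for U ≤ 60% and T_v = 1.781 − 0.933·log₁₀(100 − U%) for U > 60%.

Drainage path length: H_d = H/2 = 3.3 m (double drainage).
U ≤ 60%: T_v = (π/4)·U² = (π/4)×0.28² = 0.061575.
t = T_v·H_d²/c_v = 0.061575×3.3²/1.4 = 0.479 years.

t ≈ 0.479 years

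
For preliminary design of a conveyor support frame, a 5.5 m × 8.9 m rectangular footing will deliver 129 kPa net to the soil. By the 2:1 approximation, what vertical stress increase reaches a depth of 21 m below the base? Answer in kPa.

By the 2:1 method the load spreads at 1 horizontal : 2 vertical, so at depth z the loaded area has grown by z in each plan dimension:
Δσ = qBL/((B+z)(L+z)) = 129×5.5×8.9/((5.5+21)(8.9+21)) = 7.9694 kPa

Δσ_z ≈ 7.97 kPa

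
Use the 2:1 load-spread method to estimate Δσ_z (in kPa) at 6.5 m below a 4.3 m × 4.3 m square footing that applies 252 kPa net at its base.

Δσ_z ≈ 39.9 kPa

By the 2:1 method the load spreads at 1 horizontal : 2 vertical, so at depth z the loaded area has grown by z in each plan dimension:
Δσ = qBL/((B+z)(L+z)) = 252×4.3×4.3/((4.3+6.5)(4.3+6.5)) = 39.948 kPa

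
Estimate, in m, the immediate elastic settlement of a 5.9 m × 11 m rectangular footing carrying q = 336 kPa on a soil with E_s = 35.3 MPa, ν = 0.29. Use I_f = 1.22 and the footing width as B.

Immediate (elastic) settlement: S_e = q·B·(1−ν²)/E_s · I_f.
E_s = 35.3 MPa = 35300 kPa.
S_e = 336 × 5.9 × (1 − 0.29²) / 35300 × 1.22
    = 336 × 5.9 × 0.9159 / 35300 × 1.22
    = 0.06275 m

S_e ≈ 0.0628 m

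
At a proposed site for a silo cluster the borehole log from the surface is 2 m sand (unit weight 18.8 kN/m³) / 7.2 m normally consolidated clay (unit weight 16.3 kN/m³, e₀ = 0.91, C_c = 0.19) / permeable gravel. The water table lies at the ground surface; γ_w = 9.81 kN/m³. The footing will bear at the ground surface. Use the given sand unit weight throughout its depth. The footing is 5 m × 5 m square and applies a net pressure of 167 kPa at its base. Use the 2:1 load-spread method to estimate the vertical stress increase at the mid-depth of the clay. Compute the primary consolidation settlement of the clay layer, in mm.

Mid-depth of clay below the ground surface: z = 2 + 7.2/2 = 5.6 m.
Total vertical stress at mid-clay: σ_v = 18.8×2 + 16.3×3.6 = 96.28 kPa.
Pore pressure: u = 9.81×(5.6 − 0) = 54.936 kPa.
Initial effective stress: σ'_0 = σ_v − u = 96.28 − 54.936 = 41.344 kPa.
Stress increase at mid-clay by the 2:1 spreading method:
Δσ = qBL/((B+z)(L+z)) = 167×5×5/((5+5.6)(5+5.6)) = 37.157 kPa
Final effective stress: σ'_f = σ'_0 + Δσ = 41.344 + 37.157 = 78.501 kPa.
Normally consolidated clay, so the full stress increment lies on the virgin compression line:
S_c = C_c·H/(1+e₀)·log₁₀(σ'_f/σ'_0) = 0.19×7.2/(1+0.91)×log₁₀(78.501/41.344)
    = 0.71623 × 0.27846 = 0.1994 m

S_c ≈ 199 mm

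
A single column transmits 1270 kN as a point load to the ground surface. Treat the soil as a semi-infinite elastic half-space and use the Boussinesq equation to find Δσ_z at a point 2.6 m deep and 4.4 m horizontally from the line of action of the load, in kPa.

Boussinesq vertical stress below a point load on an elastic half-space:
Δσ_z = 3P/(2πz²) · [1 + (r/z)²]^(−5/2)
r/z = 4.4/2.6 = 1.6923; [1+(r/z)²]^(−5/2) = 0.034075.
Δσ_z = 3×1270/(2π×2.6²) × 0.034075 = 89.701 × 0.034075 = 3.057 kPa

Δσ_z ≈ 3.06 kPa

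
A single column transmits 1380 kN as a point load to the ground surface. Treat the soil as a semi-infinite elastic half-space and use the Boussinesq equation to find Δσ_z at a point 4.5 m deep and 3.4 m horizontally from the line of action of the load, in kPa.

Δσ_z ≈ 10.5 kPa

Boussinesq vertical stress below a point load on an elastic half-space:
Δσ_z = 3P/(2πz²) · [1 + (r/z)²]^(−5/2)
r/z = 3.4/4.5 = 0.75556; [1+(r/z)²]^(−5/2) = 0.32334.
Δσ_z = 3×1380/(2π×4.5²) × 0.32334 = 32.538 × 0.32334 = 10.52 kPa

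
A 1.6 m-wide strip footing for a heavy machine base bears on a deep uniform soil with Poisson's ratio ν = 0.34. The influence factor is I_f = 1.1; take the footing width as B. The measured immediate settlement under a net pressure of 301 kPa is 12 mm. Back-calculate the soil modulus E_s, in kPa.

E_s ≈ 39000 kPa

S_e = q·B·(1−ν²)/E_s · I_f  ⇒  E_s = q·B·(1−ν²)·I_f / S_e.
E_s = 301 × 1.6 × 0.8844 × 1.1 / 0.012 = 39040 kPa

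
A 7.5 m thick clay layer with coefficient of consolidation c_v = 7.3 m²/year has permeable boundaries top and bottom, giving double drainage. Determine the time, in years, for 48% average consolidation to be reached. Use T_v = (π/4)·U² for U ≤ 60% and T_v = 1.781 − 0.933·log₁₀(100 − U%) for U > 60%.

Drainage path length: H_d = H/2 = 3.75 m (double drainage).
U ≤ 60%: T_v = (π/4)·U² = (π/4)×0.48² = 0.18096.
t = T_v·H_d²/c_v = 0.18096×3.75²/7.3 = 0.3486 years.

t ≈ 0.349 years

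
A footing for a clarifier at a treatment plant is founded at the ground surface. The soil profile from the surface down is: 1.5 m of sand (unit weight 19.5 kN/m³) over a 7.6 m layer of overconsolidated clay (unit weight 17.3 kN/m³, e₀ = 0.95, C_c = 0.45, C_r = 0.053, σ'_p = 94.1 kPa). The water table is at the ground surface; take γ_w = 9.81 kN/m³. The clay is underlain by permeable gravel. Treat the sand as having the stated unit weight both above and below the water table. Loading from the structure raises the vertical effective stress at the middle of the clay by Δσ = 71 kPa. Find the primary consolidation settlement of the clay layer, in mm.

Mid-depth of clay below the ground surface: z = 1.5 + 7.6/2 = 5.3 m.
Total vertical stress at mid-clay: σ_v = 19.5×1.5 + 17.3×3.8 = 94.99 kPa.
Pore pressure: u = 9.81×(5.3 − 0) = 51.993 kPa.
Initial effective stress: σ'_0 = σ_v − u = 94.99 − 51.993 = 42.997 kPa.
Final effective stress: σ'_f = 42.997 + 71 = 114 kPa.
σ'_f = 114 > σ'_p = 94.1 kPa, so the stress path crosses the preconsolidation pressure — recompression up to σ'_p, then virgin compression beyond:
S_c = H/(1+e₀)·[C_r·log₁₀(σ'_p/σ'_0) + C_c·log₁₀(σ'_f/σ'_p)]
    = 7.6/1.95 × [0.053×log₁₀(94.1/42.997) + 0.45×log₁₀(114/94.1)]
    = 3.8974 × [0.018028 + 0.037492] = 0.2164 m

S_c ≈ 216 mm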